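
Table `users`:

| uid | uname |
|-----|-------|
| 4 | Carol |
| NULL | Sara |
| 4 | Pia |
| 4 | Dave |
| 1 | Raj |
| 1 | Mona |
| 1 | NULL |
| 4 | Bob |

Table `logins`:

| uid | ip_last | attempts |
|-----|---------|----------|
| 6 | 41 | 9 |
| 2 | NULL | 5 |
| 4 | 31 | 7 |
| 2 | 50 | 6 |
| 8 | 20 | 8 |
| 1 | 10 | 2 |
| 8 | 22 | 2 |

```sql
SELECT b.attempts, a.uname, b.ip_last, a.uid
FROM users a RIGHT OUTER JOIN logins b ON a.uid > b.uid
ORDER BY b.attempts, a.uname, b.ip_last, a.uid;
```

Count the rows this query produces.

16

RIGHT JOIN keeps every row from `logins`; unmatched rows get NULL for `users`'s columns.
Matching on a.uid > b.uid. A NULL in a compared column never satisfies the condition.
- a[0] uid=4 → 3 match(es) in b → 3 row(s).
- a[1] uid=NULL → no match.
- a[2] uid=4 → 3 match(es) in b → 3 row(s).
- a[3] uid=4 → 3 match(es) in b → 3 row(s).
- a[4] uid=1 → no match.
- a[5] uid=1 → no match.
- a[6] uid=1 → no match.
- a[7] uid=4 → 3 match(es) in b → 3 row(s).
- 4 b row(s) had no a match → kept, a columns NULL.
Total: 12 matched + 4 padded = 16 rows.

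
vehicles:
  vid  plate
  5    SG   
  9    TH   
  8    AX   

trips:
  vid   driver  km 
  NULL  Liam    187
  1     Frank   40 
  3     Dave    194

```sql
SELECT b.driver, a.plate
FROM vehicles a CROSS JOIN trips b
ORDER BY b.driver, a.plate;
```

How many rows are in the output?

9

CROSS JOIN pairs every row of `vehicles` with every row of `trips`: 3 × 3 = 9 rows.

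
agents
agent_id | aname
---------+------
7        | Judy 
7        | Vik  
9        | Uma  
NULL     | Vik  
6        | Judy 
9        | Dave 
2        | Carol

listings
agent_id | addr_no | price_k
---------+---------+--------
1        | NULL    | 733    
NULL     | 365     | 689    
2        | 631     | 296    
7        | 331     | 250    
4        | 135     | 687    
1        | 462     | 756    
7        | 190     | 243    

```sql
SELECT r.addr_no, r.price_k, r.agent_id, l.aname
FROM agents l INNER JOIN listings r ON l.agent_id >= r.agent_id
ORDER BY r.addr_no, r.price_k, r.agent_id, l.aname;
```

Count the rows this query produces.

INNER JOIN keeps only pairs where the ON condition holds.
Matching on l.agent_id >= r.agent_id. A NULL in a compared column never satisfies the condition.
Matched pairs: 31.
Total: 31 rows.

31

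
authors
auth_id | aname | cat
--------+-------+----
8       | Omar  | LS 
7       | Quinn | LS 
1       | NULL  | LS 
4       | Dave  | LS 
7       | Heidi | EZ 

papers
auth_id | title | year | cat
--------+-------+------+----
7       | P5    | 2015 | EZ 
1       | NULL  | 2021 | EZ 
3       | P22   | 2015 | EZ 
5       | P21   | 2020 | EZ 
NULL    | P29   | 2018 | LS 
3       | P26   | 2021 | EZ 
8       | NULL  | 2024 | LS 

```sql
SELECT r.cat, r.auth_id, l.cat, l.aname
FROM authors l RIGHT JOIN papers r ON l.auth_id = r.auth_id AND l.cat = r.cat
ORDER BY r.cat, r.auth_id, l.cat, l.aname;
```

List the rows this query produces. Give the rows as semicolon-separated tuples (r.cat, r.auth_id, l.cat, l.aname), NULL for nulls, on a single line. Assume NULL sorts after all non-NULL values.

RIGHT JOIN keeps every row from `papers`; unmatched rows get NULL for `authors`'s columns.
Matching on l.auth_id = r.auth_id AND l.cat = r.cat. A NULL in a compared column never satisfies the condition.
- auth_id=8, cat=LS: 1 matching r row(s), so 1 row(s) emitted.
- auth_id=7, cat=LS: no matching r row.
- auth_id=1, cat=LS: no matching r row.
- auth_id=4, cat=LS: no matching r row.
- auth_id=7, cat=EZ: 1 matching r row(s), so 1 row(s) emitted.
- plus 5 unmatched r row(s), each kept with NULL l columns.
After projecting and ordering:
r.cat | r.auth_id | l.cat | l.aname
EZ | 1 | NULL | NULL
EZ | 3 | NULL | NULL
EZ | 3 | NULL | NULL
EZ | 5 | NULL | NULL
EZ | 7 | EZ | Heidi
LS | 8 | LS | Omar
LS | NULL | NULL | NULL

(EZ, 1, NULL, NULL); (EZ, 3, NULL, NULL); (EZ, 3, NULL, NULL); (EZ, 5, NULL, NULL); (EZ, 7, EZ, Heidi); (LS, 8, LS, Omar); (LS, NULL, NULL, NULL)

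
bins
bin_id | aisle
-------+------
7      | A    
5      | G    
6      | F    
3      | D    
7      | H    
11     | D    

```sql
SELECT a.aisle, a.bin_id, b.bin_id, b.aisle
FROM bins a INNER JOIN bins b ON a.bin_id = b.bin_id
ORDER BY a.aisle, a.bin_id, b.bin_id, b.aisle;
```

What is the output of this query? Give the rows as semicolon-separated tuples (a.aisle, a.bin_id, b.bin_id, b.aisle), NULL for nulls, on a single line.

INNER JOIN keeps only pairs where the ON condition holds.
Matching on a.bin_id = b.bin_id.
Matched pairs: 8.

(A, 7, 7, A); (A, 7, 7, H); (D, 3, 3, D); (D, 11, 11, D); (F, 6, 6, F); (G, 5, 5, G); (H, 7, 7, A); (H, 7, 7, H)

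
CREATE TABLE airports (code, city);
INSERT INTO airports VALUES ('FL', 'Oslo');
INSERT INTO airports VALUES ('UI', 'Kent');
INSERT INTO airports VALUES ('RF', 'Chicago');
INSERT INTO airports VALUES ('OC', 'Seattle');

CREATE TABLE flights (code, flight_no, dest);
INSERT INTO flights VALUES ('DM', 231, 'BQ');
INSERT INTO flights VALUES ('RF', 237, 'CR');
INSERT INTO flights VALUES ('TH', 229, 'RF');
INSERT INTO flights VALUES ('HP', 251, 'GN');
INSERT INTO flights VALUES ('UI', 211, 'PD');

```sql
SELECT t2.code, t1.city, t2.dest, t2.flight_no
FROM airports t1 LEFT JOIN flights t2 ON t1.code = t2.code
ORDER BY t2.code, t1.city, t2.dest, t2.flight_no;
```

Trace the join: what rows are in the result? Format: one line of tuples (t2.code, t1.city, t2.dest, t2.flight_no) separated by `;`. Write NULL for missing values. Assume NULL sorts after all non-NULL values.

(RF, Chicago, CR, 237); (UI, Kent, PD, 211); (NULL, Oslo, NULL, NULL); (NULL, Seattle, NULL, NULL)

LEFT JOIN keeps every row from `airports`; unmatched rows get NULL for `flights`'s columns.
Matching on t1.code = t2.code.
- code=FL: no t2 row matches, row kept with t2 columns NULL.
- code=UI: 1 matching t2 row(s), so 1 row(s) emitted.
- code=RF: 1 matching t2 row(s), so 1 row(s) emitted.
- code=OC: no t2 row matches, row kept with t2 columns NULL.
After projecting and ordering:
t2.code | t1.city | t2.dest | t2.flight_no
RF | Chicago | CR | 237
UI | Kent | PD | 211
NULL | Oslo | NULL | NULL
NULL | Seattle | NULL | NULL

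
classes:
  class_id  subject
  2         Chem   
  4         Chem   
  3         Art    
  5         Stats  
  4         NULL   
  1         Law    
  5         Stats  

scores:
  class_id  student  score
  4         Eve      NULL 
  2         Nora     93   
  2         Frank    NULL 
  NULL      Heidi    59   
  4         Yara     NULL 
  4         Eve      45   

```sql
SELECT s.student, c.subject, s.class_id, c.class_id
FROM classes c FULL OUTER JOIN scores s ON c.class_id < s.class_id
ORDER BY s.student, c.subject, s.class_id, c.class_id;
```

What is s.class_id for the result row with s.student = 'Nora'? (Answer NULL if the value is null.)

2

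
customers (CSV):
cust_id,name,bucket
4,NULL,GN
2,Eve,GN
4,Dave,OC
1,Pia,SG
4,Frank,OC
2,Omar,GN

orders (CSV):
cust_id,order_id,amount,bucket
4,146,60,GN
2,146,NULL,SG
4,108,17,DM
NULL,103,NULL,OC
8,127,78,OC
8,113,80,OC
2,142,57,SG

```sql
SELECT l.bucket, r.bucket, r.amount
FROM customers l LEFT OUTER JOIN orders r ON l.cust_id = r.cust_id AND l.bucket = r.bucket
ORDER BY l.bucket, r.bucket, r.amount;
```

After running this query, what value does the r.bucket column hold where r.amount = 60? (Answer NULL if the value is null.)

GN

LEFT JOIN keeps every row from `customers`; unmatched rows get NULL for `orders`'s columns.
Matching on l.cust_id = r.cust_id AND l.bucket = r.bucket. A NULL in a compared column never satisfies the condition.
- l row (cust_id=4, bucket=GN): matches 1 r row(s) → 1 output row(s).
- l row (cust_id=2, bucket=GN): no match → kept, r columns NULL.
- l row (cust_id=4, bucket=OC): no match → kept, r columns NULL.
- l row (cust_id=1, bucket=SG): no match → kept, r columns NULL.
- l row (cust_id=4, bucket=OC): no match → kept, r columns NULL.
- l row (cust_id=2, bucket=GN): no match → kept, r columns NULL.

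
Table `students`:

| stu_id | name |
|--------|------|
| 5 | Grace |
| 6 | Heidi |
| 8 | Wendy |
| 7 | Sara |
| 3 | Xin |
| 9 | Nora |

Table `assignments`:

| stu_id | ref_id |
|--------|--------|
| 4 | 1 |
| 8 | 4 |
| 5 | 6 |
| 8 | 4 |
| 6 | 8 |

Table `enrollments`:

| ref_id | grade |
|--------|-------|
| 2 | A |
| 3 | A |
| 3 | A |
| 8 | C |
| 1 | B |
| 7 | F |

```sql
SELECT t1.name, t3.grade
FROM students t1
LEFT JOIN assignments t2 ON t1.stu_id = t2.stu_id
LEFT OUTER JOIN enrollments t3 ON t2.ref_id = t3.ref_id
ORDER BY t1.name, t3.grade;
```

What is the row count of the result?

7

Joins associate left-to-right: students LEFT JOIN assignments on stu_id gives 7 intermediate row(s).
Then LEFT JOIN `enrollments t3` on ref_id: each of those 7 rows is kept; rows whose t2.ref_id has no match in t3 get NULL for t3's columns.
Result: 7 row(s).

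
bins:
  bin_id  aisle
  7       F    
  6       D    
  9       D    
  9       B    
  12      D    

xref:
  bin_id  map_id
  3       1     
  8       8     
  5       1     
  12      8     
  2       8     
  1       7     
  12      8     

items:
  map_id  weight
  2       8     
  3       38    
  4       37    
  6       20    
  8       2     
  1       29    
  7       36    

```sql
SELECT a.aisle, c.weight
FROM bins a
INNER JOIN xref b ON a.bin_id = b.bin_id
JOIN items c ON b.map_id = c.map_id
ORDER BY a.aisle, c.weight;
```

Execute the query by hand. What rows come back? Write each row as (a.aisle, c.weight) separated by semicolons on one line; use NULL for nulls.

Evaluate left to right. First `bins a INNER JOIN xref b` on bin_id: 2 row(s).
Then INNER JOIN `items c` on map_id: keep only rows whose b.map_id appears in c.

(D, 2); (D, 2)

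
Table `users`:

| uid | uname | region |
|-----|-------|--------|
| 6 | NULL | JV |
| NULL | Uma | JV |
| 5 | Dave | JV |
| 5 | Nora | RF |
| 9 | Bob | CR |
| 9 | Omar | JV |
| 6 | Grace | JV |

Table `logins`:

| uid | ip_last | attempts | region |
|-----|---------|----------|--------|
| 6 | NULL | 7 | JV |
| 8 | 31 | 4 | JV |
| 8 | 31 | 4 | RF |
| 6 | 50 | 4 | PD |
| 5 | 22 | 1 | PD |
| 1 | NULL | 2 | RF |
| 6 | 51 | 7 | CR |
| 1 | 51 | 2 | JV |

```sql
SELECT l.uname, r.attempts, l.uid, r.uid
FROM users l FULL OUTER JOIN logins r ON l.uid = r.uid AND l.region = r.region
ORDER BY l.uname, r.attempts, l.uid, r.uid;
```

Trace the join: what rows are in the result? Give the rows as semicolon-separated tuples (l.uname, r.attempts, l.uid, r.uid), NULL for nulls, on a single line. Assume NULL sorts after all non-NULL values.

(Bob, NULL, 9, NULL); (Dave, NULL, 5, NULL); (Grace, 7, 6, 6); (Nora, NULL, 5, NULL); (Omar, NULL, 9, NULL); (Uma, NULL, NULL, NULL); (NULL, 1, NULL, 5); (NULL, 2, NULL, 1); (NULL, 2, NULL, 1); (NULL, 4, NULL, 6); (NULL, 4, NULL, 8); (NULL, 4, NULL, 8); (NULL, 7, 6, 6); (NULL, 7, NULL, 6)

FULL OUTER JOIN keeps every row from both sides; unmatched rows get NULL for the other side's columns.
Matching on l.uid = r.uid AND l.region = r.region. A NULL in a compared column never satisfies the condition.
- l row (uid=6, region=JV): matches 1 r row(s) → 1 output row(s).
- l row (uid=NULL, region=JV): no match → kept, r columns NULL.
- l row (uid=5, region=JV): no match → kept, r columns NULL.
- l row (uid=5, region=RF): no match → kept, r columns NULL.
- l row (uid=9, region=CR): no match → kept, r columns NULL.
- l row (uid=9, region=JV): no match → kept, r columns NULL.
- l row (uid=6, region=JV): matches 1 r row(s) → 1 output row(s).
- 7 row(s) from r found no l partner → padded with NULL.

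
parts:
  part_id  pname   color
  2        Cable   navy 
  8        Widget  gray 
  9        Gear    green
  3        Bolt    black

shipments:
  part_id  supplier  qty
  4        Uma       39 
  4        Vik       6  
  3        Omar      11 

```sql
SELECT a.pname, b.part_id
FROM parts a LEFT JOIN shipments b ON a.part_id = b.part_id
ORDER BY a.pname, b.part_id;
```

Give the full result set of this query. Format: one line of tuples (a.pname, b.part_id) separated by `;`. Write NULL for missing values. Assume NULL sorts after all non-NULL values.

(Bolt, 3); (Cable, NULL); (Gear, NULL); (Widget, NULL)

LEFT JOIN keeps every row from `parts`; unmatched rows get NULL for `shipments`'s columns.
Matching on a.part_id = b.part_id.
Matched pairs: 1; unmatched a rows kept: 3.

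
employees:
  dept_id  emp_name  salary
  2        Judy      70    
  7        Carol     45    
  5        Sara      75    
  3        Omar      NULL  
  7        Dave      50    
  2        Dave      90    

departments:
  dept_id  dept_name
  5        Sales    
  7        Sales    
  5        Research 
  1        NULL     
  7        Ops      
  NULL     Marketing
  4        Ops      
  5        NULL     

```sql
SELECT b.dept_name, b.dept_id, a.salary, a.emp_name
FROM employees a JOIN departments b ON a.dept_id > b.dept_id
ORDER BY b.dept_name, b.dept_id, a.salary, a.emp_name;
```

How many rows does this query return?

INNER JOIN keeps only pairs where the ON condition holds.
Matching on a.dept_id > b.dept_id. A NULL in a compared column never satisfies the condition.
Matched pairs: 15.
Total: 15 rows.

15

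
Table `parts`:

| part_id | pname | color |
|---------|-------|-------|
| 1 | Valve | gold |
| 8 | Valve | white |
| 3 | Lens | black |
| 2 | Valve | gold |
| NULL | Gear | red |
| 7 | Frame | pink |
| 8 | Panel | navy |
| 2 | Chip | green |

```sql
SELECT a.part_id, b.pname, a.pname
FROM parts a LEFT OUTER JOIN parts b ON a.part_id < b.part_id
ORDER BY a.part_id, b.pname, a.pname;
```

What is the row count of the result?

22

LEFT JOIN keeps every row from `parts a`; unmatched rows get NULL for `parts b`'s columns.
Matching on a.part_id < b.part_id. A NULL in a compared column never satisfies the condition.
Matched pairs: 19; unmatched a rows kept: 3.
Total: 19 matched + 3 padded = 22 rows.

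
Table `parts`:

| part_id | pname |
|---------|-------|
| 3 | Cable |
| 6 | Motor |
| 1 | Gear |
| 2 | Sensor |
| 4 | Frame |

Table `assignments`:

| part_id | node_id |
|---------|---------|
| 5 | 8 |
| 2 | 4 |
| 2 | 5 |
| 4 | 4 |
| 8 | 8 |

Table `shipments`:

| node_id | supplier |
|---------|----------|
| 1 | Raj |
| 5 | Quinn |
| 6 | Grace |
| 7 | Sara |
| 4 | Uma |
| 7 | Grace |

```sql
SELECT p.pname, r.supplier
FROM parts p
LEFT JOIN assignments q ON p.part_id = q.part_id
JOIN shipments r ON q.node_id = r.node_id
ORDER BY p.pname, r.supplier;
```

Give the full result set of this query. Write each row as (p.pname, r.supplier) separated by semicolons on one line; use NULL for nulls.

(Frame, Uma); (Sensor, Quinn); (Sensor, Uma)

Step 1 — p LEFT JOIN q on part_id → 6 row(s).
Then INNER JOIN `shipments r` on node_id: keep only rows whose q.node_id appears in r.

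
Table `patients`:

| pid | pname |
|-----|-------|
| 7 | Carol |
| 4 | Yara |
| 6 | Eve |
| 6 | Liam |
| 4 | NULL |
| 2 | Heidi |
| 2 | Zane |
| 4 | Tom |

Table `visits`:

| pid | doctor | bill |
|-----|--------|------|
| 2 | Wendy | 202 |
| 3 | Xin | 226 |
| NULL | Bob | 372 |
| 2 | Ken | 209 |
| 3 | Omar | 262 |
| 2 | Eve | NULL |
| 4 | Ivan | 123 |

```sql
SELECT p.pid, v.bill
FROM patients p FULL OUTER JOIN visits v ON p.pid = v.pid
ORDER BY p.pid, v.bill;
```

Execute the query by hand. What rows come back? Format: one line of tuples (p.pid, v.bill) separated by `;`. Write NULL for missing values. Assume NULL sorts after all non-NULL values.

FULL OUTER JOIN keeps every row from both sides; unmatched rows get NULL for the other side's columns.
Matching on p.pid = v.pid. A NULL in a compared column never satisfies the condition.
- p[0] pid=7 → no match; kept with NULLs on the v side.
- p[1] pid=4 → 1 match(es) in v → 1 row(s).
- p[2] pid=6 → no match; kept with NULLs on the v side.
- p[3] pid=6 → no match; kept with NULLs on the v side.
- p[4] pid=4 → 1 match(es) in v → 1 row(s).
- p[5] pid=2 → 3 match(es) in v → 3 row(s).
- p[6] pid=2 → 3 match(es) in v → 3 row(s).
- p[7] pid=4 → 1 match(es) in v → 1 row(s).
- 3 row(s) from v found no p partner → padded with NULL.

(2, 202); (2, 202); (2, 209); (2, 209); (2, NULL); (2, NULL); (4, 123); (4, 123); (4, 123); (6, NULL); (6, NULL); (7, NULL); (NULL, 226); (NULL, 262); (NULL, 372)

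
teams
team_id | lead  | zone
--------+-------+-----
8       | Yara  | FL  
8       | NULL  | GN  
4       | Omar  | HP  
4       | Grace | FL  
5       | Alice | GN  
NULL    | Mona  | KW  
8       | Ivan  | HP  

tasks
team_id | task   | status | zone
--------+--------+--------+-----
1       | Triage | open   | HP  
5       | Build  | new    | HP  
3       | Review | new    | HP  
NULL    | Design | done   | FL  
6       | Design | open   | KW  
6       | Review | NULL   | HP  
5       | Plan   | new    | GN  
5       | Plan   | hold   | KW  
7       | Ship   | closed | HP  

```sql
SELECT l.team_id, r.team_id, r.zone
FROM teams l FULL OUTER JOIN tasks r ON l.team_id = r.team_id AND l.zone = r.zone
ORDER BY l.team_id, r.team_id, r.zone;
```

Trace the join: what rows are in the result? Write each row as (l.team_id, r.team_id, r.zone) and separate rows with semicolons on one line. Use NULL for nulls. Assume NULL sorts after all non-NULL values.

(4, NULL, NULL); (4, NULL, NULL); (5, 5, GN); (8, NULL, NULL); (8, NULL, NULL); (8, NULL, NULL); (NULL, 1, HP); (NULL, 3, HP); (NULL, 5, HP); (NULL, 5, KW); (NULL, 6, HP); (NULL, 6, KW); (NULL, 7, HP); (NULL, NULL, FL); (NULL, NULL, NULL)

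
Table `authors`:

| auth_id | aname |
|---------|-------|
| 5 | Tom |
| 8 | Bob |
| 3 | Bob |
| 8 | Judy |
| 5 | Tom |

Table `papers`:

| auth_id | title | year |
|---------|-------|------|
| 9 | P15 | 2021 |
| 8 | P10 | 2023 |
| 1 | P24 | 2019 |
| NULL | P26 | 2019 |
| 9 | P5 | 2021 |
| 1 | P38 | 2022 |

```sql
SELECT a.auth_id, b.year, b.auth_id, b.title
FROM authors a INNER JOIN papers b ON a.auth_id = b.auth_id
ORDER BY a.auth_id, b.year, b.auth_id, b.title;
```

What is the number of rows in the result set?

2

INNER JOIN keeps only pairs where the ON condition holds.
Matching on a.auth_id = b.auth_id. A NULL in a compared column never satisfies the condition.
- auth_id=5: no matching b row, dropped.
- auth_id=8: 1 matching b row(s), so 1 row(s) emitted.
- auth_id=3: no matching b row, dropped.
- auth_id=8: 1 matching b row(s), so 1 row(s) emitted.
- auth_id=5: no matching b row, dropped.
Total: 2 rows.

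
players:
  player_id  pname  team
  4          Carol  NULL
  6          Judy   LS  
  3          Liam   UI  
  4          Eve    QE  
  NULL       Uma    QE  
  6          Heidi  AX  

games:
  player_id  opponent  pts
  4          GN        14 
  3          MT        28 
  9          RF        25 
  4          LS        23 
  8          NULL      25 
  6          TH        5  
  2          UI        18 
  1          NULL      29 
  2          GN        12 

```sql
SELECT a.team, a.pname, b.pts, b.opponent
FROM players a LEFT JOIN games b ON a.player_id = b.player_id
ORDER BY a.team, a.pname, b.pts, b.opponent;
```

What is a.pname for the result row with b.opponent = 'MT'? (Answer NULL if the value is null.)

Liam

LEFT JOIN keeps every row from `players`; unmatched rows get NULL for `games`'s columns.
Matching on a.player_id = b.player_id. A NULL in a compared column never satisfies the condition.
Matched pairs: 7; unmatched a rows kept: 1.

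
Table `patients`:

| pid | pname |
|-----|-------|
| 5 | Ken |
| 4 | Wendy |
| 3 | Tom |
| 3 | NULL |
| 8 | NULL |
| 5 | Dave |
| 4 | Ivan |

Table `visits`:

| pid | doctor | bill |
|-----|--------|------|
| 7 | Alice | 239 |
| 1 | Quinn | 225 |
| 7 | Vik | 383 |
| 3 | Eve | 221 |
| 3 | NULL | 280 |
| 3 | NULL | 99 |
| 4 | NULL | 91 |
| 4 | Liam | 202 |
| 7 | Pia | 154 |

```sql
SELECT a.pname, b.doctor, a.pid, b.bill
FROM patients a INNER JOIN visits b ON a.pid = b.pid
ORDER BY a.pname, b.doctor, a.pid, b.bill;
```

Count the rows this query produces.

10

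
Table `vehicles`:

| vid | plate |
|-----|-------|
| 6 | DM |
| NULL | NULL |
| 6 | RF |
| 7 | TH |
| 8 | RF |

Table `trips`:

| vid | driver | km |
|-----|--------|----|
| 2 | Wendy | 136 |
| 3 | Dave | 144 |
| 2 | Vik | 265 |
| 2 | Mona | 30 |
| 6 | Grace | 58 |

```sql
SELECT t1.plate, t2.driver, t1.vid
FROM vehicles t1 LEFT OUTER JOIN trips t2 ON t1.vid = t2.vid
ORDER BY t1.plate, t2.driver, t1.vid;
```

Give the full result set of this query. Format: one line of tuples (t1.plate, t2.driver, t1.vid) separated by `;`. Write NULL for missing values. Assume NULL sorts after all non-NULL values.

LEFT JOIN keeps every row from `vehicles`; unmatched rows get NULL for `trips`'s columns.
Matching on t1.vid = t2.vid. A NULL in a compared column never satisfies the condition.
- t1 row (vid=6): matches 1 t2 row(s) → 1 output row(s).
- t1 row (vid=NULL): no match → kept, t2 columns NULL.
- t1 row (vid=6): matches 1 t2 row(s) → 1 output row(s).
- t1 row (vid=7): no match → kept, t2 columns NULL.
- t1 row (vid=8): no match → kept, t2 columns NULL.
After projecting and ordering:
t1.plate | t2.driver | t1.vid
DM | Grace | 6
RF | Grace | 6
RF | NULL | 8
TH | NULL | 7
NULL | NULL | NULL

(DM, Grace, 6); (RF, Grace, 6); (RF, NULL, 8); (TH, NULL, 7); (NULL, NULL, NULL)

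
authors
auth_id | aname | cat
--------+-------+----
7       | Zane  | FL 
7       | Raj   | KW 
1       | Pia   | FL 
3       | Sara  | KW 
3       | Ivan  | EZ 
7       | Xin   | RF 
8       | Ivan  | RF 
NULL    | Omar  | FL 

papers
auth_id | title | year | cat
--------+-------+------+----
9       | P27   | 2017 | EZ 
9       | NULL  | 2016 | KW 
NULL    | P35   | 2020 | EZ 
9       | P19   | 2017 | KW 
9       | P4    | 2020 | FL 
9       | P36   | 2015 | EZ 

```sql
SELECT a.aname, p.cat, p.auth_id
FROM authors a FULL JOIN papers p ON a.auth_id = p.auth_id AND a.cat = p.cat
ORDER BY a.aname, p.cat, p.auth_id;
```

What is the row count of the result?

14

FULL OUTER JOIN keeps every row from both sides; unmatched rows get NULL for the other side's columns.
Matching on a.auth_id = p.auth_id AND a.cat = p.cat. A NULL in a compared column never satisfies the condition.
Matched pairs: 0; unmatched a rows kept: 8; unmatched p rows kept: 6.
Total: 0 matched + 14 padded = 14 rows.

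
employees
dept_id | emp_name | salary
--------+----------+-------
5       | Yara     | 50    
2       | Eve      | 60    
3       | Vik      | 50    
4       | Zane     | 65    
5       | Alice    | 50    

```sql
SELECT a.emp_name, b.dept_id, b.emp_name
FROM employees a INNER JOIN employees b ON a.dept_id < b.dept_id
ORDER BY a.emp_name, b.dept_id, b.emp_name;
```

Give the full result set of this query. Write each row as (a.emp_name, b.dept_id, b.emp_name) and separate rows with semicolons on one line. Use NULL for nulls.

(Eve, 3, Vik); (Eve, 4, Zane); (Eve, 5, Alice); (Eve, 5, Yara); (Vik, 4, Zane); (Vik, 5, Alice); (Vik, 5, Yara); (Zane, 5, Alice); (Zane, 5, Yara)

INNER JOIN keeps only pairs where the ON condition holds.
Matching on a.dept_id < b.dept_id.
- a row (dept_id=5): no match → dropped.
- a row (dept_id=2): matches 4 b row(s) → 4 output row(s).
- a row (dept_id=3): matches 3 b row(s) → 3 output row(s).
- a row (dept_id=4): matches 2 b row(s) → 2 output row(s).
- a row (dept_id=5): no match → dropped.
After projecting and ordering:
a.emp_name | b.dept_id | b.emp_name
Eve | 3 | Vik
Eve | 4 | Zane
Eve | 5 | Alice
Eve | 5 | Yara
Vik | 4 | Zane
Vik | 5 | Alice
Vik | 5 | Yara
Zane | 5 | Alice
Zane | 5 | Yara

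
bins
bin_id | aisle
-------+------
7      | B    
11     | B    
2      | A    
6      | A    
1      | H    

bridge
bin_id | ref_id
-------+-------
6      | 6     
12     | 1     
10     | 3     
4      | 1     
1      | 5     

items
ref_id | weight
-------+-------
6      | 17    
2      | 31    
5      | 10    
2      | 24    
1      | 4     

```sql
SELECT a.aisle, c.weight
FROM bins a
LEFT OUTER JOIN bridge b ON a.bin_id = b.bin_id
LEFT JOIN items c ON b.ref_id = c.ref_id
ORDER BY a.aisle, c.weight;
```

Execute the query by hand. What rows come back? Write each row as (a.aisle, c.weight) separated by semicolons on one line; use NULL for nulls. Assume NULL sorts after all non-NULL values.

Step 1 — a LEFT JOIN b on bin_id → 5 row(s).
Then LEFT JOIN `items c` on ref_id: each of those 5 rows is kept; rows whose b.ref_id has no match in c get NULL for c's columns.

(A, 17); (A, NULL); (B, NULL); (B, NULL); (H, 10)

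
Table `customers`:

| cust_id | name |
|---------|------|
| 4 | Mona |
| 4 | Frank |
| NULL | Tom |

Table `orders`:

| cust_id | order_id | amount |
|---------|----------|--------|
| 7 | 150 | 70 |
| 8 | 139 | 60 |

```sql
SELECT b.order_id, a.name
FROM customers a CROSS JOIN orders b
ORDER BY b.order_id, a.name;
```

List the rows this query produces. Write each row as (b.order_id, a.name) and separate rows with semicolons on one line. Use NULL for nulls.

(139, Frank); (139, Mona); (139, Tom); (150, Frank); (150, Mona); (150, Tom)

CROSS JOIN pairs every row of `customers` with every row of `orders`: 3 × 2 = 6 rows.
After projecting and ordering:
b.order_id | a.name
139 | Frank
139 | Mona
139 | Tom
150 | Frank
150 | Mona
150 | Tom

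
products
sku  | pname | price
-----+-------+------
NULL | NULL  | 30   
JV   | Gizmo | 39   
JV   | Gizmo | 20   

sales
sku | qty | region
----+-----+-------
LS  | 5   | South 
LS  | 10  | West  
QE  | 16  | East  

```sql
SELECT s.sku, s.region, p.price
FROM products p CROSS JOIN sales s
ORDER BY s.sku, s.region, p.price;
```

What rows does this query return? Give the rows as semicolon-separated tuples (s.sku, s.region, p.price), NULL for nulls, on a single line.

(LS, South, 20); (LS, South, 30); (LS, South, 39); (LS, West, 20); (LS, West, 30); (LS, West, 39); (QE, East, 20); (QE, East, 30); (QE, East, 39)

CROSS JOIN pairs every row of `products` with every row of `sales`: 3 × 3 = 9 rows.
After projecting and ordering:
s.sku | s.region | p.price
LS | South | 20
LS | South | 30
LS | South | 39
LS | West | 20
LS | West | 30
LS | West | 39
QE | East | 20
QE | East | 30
QE | East | 39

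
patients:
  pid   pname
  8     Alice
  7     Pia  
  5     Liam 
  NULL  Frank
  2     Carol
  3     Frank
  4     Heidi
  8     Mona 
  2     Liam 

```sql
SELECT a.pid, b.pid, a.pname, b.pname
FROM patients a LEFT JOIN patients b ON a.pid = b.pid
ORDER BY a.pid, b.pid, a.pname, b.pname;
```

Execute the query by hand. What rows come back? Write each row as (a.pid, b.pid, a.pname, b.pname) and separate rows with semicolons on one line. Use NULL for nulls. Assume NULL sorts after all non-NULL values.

(2, 2, Carol, Carol); (2, 2, Carol, Liam); (2, 2, Liam, Carol); (2, 2, Liam, Liam); (3, 3, Frank, Frank); (4, 4, Heidi, Heidi); (5, 5, Liam, Liam); (7, 7, Pia, Pia); (8, 8, Alice, Alice); (8, 8, Alice, Mona); (8, 8, Mona, Alice); (8, 8, Mona, Mona); (NULL, NULL, Frank, NULL)

LEFT JOIN keeps every row from `patients a`; unmatched rows get NULL for `patients b`'s columns.
Matching on a.pid = b.pid. A NULL in a compared column never satisfies the condition.
Matched pairs: 12; unmatched a rows kept: 1.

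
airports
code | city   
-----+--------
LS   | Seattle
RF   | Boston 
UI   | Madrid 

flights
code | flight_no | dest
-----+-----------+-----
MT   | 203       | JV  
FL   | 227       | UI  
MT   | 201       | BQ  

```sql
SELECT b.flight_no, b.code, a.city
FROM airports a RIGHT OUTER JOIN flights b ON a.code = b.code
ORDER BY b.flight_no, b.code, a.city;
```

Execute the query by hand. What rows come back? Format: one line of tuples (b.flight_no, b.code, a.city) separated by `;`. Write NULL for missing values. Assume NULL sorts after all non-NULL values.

(201, MT, NULL); (203, MT, NULL); (227, FL, NULL)

RIGHT JOIN keeps every row from `flights`; unmatched rows get NULL for `airports`'s columns.
Matching on a.code = b.code.
Matched pairs: 0; unmatched b rows kept: 3.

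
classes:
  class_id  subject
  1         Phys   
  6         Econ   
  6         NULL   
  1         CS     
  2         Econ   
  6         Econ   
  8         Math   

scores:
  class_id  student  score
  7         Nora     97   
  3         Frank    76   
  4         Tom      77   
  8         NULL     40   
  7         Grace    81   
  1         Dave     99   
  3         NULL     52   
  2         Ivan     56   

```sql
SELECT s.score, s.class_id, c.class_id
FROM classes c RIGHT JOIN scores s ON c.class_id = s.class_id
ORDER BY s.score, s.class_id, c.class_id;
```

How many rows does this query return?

RIGHT JOIN keeps every row from `scores`; unmatched rows get NULL for `classes`'s columns.
Matching on c.class_id = s.class_id.
Matched pairs: 4; unmatched s rows kept: 5.
Total: 4 matched + 5 padded = 9 rows.

9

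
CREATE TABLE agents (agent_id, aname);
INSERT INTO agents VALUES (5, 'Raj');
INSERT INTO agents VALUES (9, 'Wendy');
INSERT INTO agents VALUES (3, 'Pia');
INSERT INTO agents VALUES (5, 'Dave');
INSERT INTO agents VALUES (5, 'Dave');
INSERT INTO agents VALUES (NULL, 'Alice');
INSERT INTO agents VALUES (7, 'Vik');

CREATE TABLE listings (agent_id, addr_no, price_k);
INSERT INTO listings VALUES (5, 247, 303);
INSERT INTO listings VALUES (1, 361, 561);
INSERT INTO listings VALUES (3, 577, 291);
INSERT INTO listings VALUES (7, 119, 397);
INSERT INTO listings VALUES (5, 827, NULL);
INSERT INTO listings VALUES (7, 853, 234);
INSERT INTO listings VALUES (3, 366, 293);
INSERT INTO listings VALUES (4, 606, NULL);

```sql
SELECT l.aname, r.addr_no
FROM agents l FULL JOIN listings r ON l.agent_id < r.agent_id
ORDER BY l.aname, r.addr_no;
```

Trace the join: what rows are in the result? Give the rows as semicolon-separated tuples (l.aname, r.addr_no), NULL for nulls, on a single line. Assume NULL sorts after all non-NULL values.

(Alice, NULL); (Dave, 119); (Dave, 119); (Dave, 853); (Dave, 853); (Pia, 119); (Pia, 247); (Pia, 606); (Pia, 827); (Pia, 853); (Raj, 119); (Raj, 853); (Vik, NULL); (Wendy, NULL); (NULL, 361); (NULL, 366); (NULL, 577)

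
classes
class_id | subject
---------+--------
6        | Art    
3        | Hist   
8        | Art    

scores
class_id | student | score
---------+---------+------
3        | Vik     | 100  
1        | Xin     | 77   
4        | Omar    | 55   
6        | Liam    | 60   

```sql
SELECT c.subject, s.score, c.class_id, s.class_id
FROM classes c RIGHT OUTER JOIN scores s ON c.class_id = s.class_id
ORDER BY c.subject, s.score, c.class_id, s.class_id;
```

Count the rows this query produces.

RIGHT JOIN keeps every row from `scores`; unmatched rows get NULL for `classes`'s columns.
Matching on c.class_id = s.class_id.
- c row (class_id=6): matches 1 s row(s) → 1 output row(s).
- c row (class_id=3): matches 1 s row(s) → 1 output row(s).
- c row (class_id=8): no match.
- plus 2 unmatched s row(s), each kept with NULL c columns.
Total: 2 matched + 2 padded = 4 rows.

4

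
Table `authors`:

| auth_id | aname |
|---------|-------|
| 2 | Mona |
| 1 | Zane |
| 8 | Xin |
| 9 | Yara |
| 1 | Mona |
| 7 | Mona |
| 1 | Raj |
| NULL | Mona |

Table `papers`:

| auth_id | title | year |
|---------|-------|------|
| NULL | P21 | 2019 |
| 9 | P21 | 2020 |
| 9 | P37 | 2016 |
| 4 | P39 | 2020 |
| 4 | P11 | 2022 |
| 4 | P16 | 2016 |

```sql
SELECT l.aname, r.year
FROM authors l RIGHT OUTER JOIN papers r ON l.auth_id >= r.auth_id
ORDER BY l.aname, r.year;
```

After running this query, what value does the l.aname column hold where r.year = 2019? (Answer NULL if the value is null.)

RIGHT JOIN keeps every row from `papers`; unmatched rows get NULL for `authors`'s columns.
Matching on l.auth_id >= r.auth_id. A NULL in a compared column never satisfies the condition.
- l (auth_id=2) has no partner in r.
- l (auth_id=1) has no partner in r.
- l (auth_id=8) pairs with 3 row(s) of r.
- l (auth_id=9) pairs with 5 row(s) of r.
- l (auth_id=1) has no partner in r.
- l (auth_id=7) pairs with 3 row(s) of r.
- l (auth_id=1) has no partner in r.
- l (auth_id=NULL) has no partner in r.
- 1 r row(s) had no l match → kept, l columns NULL.

NULL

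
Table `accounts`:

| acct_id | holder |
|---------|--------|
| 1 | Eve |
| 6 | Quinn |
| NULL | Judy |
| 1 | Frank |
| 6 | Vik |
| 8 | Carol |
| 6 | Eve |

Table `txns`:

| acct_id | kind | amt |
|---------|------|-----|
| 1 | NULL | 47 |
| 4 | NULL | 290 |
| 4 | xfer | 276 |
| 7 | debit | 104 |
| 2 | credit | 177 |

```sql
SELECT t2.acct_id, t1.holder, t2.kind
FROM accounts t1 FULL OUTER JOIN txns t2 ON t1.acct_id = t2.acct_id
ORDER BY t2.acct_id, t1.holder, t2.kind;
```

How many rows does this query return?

11

FULL OUTER JOIN keeps every row from both sides; unmatched rows get NULL for the other side's columns.
Matching on t1.acct_id = t2.acct_id. A NULL in a compared column never satisfies the condition.
Matched pairs: 2; unmatched t1 rows kept: 5; unmatched t2 rows kept: 4.
Total: 2 matched + 9 padded = 11 rows.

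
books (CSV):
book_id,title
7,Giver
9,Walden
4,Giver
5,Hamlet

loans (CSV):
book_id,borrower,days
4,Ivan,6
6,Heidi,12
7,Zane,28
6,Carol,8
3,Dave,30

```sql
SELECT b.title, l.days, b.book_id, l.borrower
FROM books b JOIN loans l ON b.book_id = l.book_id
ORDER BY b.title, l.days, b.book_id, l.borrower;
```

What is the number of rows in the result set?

2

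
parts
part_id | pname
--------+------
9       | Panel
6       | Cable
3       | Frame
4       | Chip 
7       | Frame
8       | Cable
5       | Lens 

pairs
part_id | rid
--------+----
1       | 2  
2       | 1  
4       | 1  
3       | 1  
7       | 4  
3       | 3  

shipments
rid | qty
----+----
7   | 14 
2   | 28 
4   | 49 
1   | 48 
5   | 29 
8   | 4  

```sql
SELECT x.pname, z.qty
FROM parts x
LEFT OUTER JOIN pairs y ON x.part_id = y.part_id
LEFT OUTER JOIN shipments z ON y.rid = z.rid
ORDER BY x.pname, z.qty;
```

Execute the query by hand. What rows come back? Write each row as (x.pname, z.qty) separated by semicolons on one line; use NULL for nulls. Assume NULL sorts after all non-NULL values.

(Cable, NULL); (Cable, NULL); (Chip, 48); (Frame, 48); (Frame, 49); (Frame, NULL); (Lens, NULL); (Panel, NULL)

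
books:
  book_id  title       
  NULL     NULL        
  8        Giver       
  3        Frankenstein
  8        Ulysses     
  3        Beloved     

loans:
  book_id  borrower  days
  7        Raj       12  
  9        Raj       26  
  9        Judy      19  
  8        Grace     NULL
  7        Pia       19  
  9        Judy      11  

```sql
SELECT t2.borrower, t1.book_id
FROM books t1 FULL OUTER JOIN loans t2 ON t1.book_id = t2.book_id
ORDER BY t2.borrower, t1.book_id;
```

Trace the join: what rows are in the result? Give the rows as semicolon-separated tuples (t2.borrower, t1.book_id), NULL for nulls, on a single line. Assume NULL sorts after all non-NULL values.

(Grace, 8); (Grace, 8); (Judy, NULL); (Judy, NULL); (Pia, NULL); (Raj, NULL); (Raj, NULL); (NULL, 3); (NULL, 3); (NULL, NULL)

FULL OUTER JOIN keeps every row from both sides; unmatched rows get NULL for the other side's columns.
Matching on t1.book_id = t2.book_id. A NULL in a compared column never satisfies the condition.
- t1 row (book_id=NULL): no match → kept, t2 columns NULL.
- t1 row (book_id=8): matches 1 t2 row(s) → 1 output row(s).
- t1 row (book_id=3): no match → kept, t2 columns NULL.
- t1 row (book_id=8): matches 1 t2 row(s) → 1 output row(s).
- t1 row (book_id=3): no match → kept, t2 columns NULL.
- 5 row(s) from t2 found no t1 partner → padded with NULL.
After projecting and ordering:
t2.borrower | t1.book_id
Grace | 8
Grace | 8
Judy | NULL
Judy | NULL
Pia | NULL
Raj | NULL
Raj | NULL
NULL | 3
NULL | 3
NULL | NULL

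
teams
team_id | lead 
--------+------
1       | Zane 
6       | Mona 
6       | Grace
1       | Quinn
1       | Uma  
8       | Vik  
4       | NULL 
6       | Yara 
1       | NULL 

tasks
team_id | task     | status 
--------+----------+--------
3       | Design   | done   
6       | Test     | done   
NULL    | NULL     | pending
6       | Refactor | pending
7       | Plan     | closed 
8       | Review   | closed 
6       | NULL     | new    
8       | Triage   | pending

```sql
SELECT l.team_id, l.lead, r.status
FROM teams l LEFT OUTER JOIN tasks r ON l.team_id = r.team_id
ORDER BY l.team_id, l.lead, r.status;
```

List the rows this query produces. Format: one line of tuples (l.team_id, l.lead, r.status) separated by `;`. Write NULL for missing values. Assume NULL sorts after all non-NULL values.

LEFT JOIN keeps every row from `teams`; unmatched rows get NULL for `tasks`'s columns.
Matching on l.team_id = r.team_id. A NULL in a compared column never satisfies the condition.
- l (team_id=1) has no partner → padded with NULL.
- l (team_id=6) pairs with 3 row(s) of r.
- l (team_id=6) pairs with 3 row(s) of r.
- l (team_id=1) has no partner → padded with NULL.
- l (team_id=1) has no partner → padded with NULL.
- l (team_id=8) pairs with 2 row(s) of r.
- l (team_id=4) has no partner → padded with NULL.
- l (team_id=6) pairs with 3 row(s) of r.
- l (team_id=1) has no partner → padded with NULL.

(1, Quinn, NULL); (1, Uma, NULL); (1, Zane, NULL); (1, NULL, NULL); (4, NULL, NULL); (6, Grace, done); (6, Grace, new); (6, Grace, pending); (6, Mona, done); (6, Mona, new); (6, Mona, pending); (6, Yara, done); (6, Yara, new); (6, Yara, pending); (8, Vik, closed); (8, Vik, pending)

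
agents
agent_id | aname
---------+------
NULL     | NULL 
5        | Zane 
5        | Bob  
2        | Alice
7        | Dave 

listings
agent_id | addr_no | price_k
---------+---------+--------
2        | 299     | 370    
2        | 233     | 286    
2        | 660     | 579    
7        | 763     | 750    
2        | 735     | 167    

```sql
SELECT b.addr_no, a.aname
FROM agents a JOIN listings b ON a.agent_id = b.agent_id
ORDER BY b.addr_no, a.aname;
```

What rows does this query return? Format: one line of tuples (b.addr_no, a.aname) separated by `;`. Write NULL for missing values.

(233, Alice); (299, Alice); (660, Alice); (735, Alice); (763, Dave)

INNER JOIN keeps only pairs where the ON condition holds.
Matching on a.agent_id = b.agent_id. A NULL in a compared column never satisfies the condition.
- a (agent_id=NULL) has no partner → excluded.
- a (agent_id=5) has no partner → excluded.
- a (agent_id=5) has no partner → excluded.
- a (agent_id=2) pairs with 4 row(s) of b.
- a (agent_id=7) pairs with 1 row(s) of b.
After projecting and ordering:
b.addr_no | a.aname
233 | Alice
299 | Alice
660 | Alice
735 | Alice
763 | Dave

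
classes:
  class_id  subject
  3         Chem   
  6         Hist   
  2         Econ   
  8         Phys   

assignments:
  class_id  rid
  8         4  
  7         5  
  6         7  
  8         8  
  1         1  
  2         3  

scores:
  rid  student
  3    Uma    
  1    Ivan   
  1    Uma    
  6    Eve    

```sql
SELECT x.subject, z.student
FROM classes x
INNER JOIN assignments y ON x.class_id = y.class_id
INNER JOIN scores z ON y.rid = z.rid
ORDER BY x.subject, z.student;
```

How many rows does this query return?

1

Step 1 — x INNER JOIN y on class_id → 4 row(s).
Then INNER JOIN `scores z` on rid: keep only rows whose y.rid appears in z.
Result: 1 row(s).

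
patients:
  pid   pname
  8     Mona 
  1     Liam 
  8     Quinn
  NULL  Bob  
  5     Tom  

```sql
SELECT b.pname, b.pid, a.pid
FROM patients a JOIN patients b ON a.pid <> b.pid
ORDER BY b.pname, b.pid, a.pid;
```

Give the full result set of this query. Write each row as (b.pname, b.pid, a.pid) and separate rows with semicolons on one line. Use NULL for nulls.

(Liam, 1, 5); (Liam, 1, 8); (Liam, 1, 8); (Mona, 8, 1); (Mona, 8, 5); (Quinn, 8, 1); (Quinn, 8, 5); (Tom, 5, 1); (Tom, 5, 8); (Tom, 5, 8)

INNER JOIN keeps only pairs where the ON condition holds.
Matching on a.pid <> b.pid. A NULL in a compared column never satisfies the condition.
- pid=8: 2 matching b row(s), so 2 row(s) emitted.
- pid=1: 3 matching b row(s), so 3 row(s) emitted.
- pid=8: 2 matching b row(s), so 2 row(s) emitted.
- pid=NULL: no matching b row, dropped.
- pid=5: 3 matching b row(s), so 3 row(s) emitted.
After projecting and ordering:
b.pname | b.pid | a.pid
Liam | 1 | 5
Liam | 1 | 8
Liam | 1 | 8
Mona | 8 | 1
Mona | 8 | 5
Quinn | 8 | 1
Quinn | 8 | 5
Tom | 5 | 1
Tom | 5 | 8
Tom | 5 | 8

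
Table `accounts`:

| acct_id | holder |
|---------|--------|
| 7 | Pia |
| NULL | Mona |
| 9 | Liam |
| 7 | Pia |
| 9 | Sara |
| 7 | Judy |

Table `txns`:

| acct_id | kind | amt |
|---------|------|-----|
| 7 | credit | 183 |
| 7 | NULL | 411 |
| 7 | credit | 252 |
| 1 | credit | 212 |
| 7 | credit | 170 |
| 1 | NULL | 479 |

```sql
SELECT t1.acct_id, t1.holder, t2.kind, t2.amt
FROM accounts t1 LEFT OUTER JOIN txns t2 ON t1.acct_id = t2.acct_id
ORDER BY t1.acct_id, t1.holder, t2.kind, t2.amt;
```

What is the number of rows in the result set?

15

LEFT JOIN keeps every row from `accounts`; unmatched rows get NULL for `txns`'s columns.
Matching on t1.acct_id = t2.acct_id. A NULL in a compared column never satisfies the condition.
- t1 (acct_id=7) pairs with 4 row(s) of t2.
- t1 (acct_id=NULL) has no partner → padded with NULL.
- t1 (acct_id=9) has no partner → padded with NULL.
- t1 (acct_id=7) pairs with 4 row(s) of t2.
- t1 (acct_id=9) has no partner → padded with NULL.
- t1 (acct_id=7) pairs with 4 row(s) of t2.
Total: 12 matched + 3 padded = 15 rows.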